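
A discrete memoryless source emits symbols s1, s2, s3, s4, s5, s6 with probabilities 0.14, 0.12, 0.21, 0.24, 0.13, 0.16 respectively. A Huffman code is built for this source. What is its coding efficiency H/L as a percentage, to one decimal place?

99.5%

Entropy H = −Σ p log₂ p ≈ 2.5368 bits.
Huffman merges: 3/25+13/100→1/4; 7/50+4/25→3/10; 21/100+6/25→9/20; 1/4+3/10→11/20; 9/20+11/20→1. L = 51/20 ≈ 2.5500.
Efficiency = H/L = 2.5368/2.5500 = 99.5%.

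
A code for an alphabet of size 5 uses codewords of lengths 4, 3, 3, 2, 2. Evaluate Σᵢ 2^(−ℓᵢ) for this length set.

0.8125

With common denominator 2^4 = 16: Σ 2^(−ℓᵢ) = 1/16 + 2/16 + 2/16 + 4/16 + 4/16 = 13/16 = 0.8125.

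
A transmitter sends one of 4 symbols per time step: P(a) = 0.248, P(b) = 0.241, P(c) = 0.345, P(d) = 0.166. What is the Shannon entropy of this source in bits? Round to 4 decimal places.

1.9534 bits

H = −Σ pᵢ log₂ pᵢ.
−0.248·log₂(0.248) = 0.4989
−0.241·log₂(0.241) = 0.4947
−0.345·log₂(0.345) = 0.5297
−0.166·log₂(0.166) = 0.4301
Sum ≈ 1.9534 → 1.9534 bits.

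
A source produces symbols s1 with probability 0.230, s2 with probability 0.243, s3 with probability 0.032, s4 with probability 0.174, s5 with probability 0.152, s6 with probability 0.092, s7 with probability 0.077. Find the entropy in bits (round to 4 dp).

2.5961 bits

H = −Σ pᵢ log₂ pᵢ.
−0.230·log₂(0.230) = 0.4877
−0.243·log₂(0.243) = 0.4960
−0.032·log₂(0.032) = 0.1589
−0.174·log₂(0.174) = 0.4390
−0.152·log₂(0.152) = 0.4131
−0.092·log₂(0.092) = 0.3167
−0.077·log₂(0.077) = 0.2848
Sum ≈ 2.5961 → 2.5961 bits.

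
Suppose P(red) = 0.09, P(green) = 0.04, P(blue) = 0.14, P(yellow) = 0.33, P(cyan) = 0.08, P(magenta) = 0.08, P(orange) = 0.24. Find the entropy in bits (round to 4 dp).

H = −Σ pᵢ log₂ pᵢ.
−0.09·log₂(0.09) = 0.3127
−0.04·log₂(0.04) = 0.1858
−0.14·log₂(0.14) = 0.3971
−0.33·log₂(0.33) = 0.5278
−0.08·log₂(0.08) = 0.2915
−0.08·log₂(0.08) = 0.2915
−0.24·log₂(0.24) = 0.4941
Sum ≈ 2.5005 → 2.5005 bits.

2.5005 bits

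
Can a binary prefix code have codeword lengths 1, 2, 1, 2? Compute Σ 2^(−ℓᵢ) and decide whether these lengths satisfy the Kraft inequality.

1.5; no

With common denominator 2^2 = 4: Σ 2^(−ℓᵢ) = 2/4 + 1/4 + 2/4 + 1/4 = 6/4 = 1.5.
Kraft's inequality requires Σ ≤ 1; here Σ = 1.5 > 1, so no such prefix code exists.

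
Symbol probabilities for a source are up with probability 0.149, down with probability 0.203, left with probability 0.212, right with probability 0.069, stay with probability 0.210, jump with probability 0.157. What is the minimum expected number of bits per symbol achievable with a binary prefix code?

2.578 bits/symbol

Repeatedly combine the two least-probable nodes; the expected code length is the sum of the merged weights.
merge 69/1000 + 149/1000 → 109/500
merge 157/1000 + 203/1000 → 9/25
merge 21/100 + 53/250 → 211/500
merge 109/500 + 9/25 → 289/500
merge 211/500 + 289/500 → 1
L = 109/500 + 9/25 + 211/500 + 289/500 + 1 = 1289/500 = 2.578 bits/symbol.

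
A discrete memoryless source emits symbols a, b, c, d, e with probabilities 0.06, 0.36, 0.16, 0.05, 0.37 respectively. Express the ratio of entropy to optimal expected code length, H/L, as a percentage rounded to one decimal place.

Entropy H = −Σ p log₂ p ≈ 1.9440 bits.
Huffman merges: 1/20+3/50→11/100; 11/100+4/25→27/100; 27/100+9/25→63/100; 37/100+63/100→1. L = 201/100 ≈ 2.0100.
Efficiency = H/L = 1.9440/2.0100 = 96.7%.

96.7%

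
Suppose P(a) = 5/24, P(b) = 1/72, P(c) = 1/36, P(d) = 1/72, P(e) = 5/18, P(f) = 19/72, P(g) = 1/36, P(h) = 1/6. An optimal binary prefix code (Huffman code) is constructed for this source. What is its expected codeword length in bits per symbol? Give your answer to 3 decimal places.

Repeatedly combine the two least-probable nodes; the expected code length is the sum of the merged weights.
merge 1/72 + 1/72 → 1/36
merge 1/36 + 1/36 → 1/18
merge 1/36 + 1/18 → 1/12
merge 1/12 + 1/6 → 1/4
merge 5/24 + 1/4 → 11/24
merge 19/72 + 5/18 → 13/24
merge 11/24 + 13/24 → 1
L = 1/36 + 1/18 + 1/12 + 1/4 + 11/24 + 13/24 + 1 = 29/12 ≈ 2.417 bits/symbol.

2.417 bits/symbol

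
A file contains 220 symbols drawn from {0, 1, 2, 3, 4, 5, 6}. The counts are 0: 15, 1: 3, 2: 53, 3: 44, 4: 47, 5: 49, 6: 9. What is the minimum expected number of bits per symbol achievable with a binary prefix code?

2.5 bits/symbol

Probabilities are the counts divided by 220.
Repeatedly combine the two least-probable nodes; the expected code length is the sum of the merged weights.
merge 3/220 + 9/220 → 3/55
merge 3/55 + 3/44 → 27/220
merge 27/220 + 1/5 → 71/220
merge 47/220 + 49/220 → 24/55
merge 53/220 + 71/220 → 31/55
merge 24/55 + 31/55 → 1
L = 3/55 + 27/220 + 71/220 + 24/55 + 31/55 + 1 = 5/2 = 2.5 bits/symbol.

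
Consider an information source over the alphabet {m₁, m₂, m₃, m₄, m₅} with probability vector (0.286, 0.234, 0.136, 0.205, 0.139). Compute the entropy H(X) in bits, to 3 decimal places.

2.263 bits

H = −Σ pᵢ log₂ pᵢ.
−0.286·log₂(0.286) = 0.5165
−0.234·log₂(0.234) = 0.4903
−0.136·log₂(0.136) = 0.3915
−0.205·log₂(0.205) = 0.4687
−0.139·log₂(0.139) = 0.3957
Sum ≈ 2.2627 → 2.263 bits.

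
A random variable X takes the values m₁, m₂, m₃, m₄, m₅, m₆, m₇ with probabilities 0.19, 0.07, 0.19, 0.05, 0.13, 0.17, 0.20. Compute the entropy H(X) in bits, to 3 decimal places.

2.677 bits

H = −Σ pᵢ log₂ pᵢ.
−0.19·log₂(0.19) = 0.4552
−0.07·log₂(0.07) = 0.2686
−0.19·log₂(0.19) = 0.4552
−0.05·log₂(0.05) = 0.2161
−0.13·log₂(0.13) = 0.3826
−0.17·log₂(0.17) = 0.4346
−0.20·log₂(0.20) = 0.4644
Sum ≈ 2.6767 → 2.677 bits.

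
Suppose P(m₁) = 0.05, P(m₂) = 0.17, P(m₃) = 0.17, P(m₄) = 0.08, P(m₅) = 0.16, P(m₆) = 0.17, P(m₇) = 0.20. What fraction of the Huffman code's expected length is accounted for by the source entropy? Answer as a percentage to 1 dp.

97.8%

Entropy H = −Σ p log₂ p ≈ 2.6988 bits.
Huffman merges: 1/20+2/25→13/100; 13/100+4/25→29/100; 17/100+17/100→17/50; 17/100+1/5→37/100; 29/100+17/50→63/100; 37/100+63/100→1. L = 69/25 ≈ 2.7600.
Efficiency = H/L = 2.6988/2.7600 = 97.8%.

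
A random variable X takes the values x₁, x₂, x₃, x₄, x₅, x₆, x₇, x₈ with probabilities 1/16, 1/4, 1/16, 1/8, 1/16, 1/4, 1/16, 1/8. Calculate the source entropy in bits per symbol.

Each probability is a power of 1/2, so log₂(1/p) is an integer.
H = Σ p·log₂(1/p) = 1/16·4 + 1/4·2 + 1/16·4 + 1/8·3 + 1/16·4 + 1/4·2 + 1/16·4 + 1/8·3 = 2.75 bits.

2.75 bits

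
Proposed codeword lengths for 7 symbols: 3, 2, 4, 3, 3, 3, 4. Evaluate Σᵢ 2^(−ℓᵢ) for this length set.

With common denominator 2^4 = 16: Σ 2^(−ℓᵢ) = 2/16 + 4/16 + 1/16 + 2/16 + 2/16 + 2/16 + 1/16 = 14/16 = 0.875.

0.875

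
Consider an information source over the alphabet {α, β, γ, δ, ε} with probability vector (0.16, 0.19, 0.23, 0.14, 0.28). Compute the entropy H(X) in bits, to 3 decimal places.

2.277 bits

H = −Σ pᵢ log₂ pᵢ.
−0.16·log₂(0.16) = 0.4230
−0.19·log₂(0.19) = 0.4552
−0.23·log₂(0.23) = 0.4877
−0.14·log₂(0.14) = 0.3971
−0.28·log₂(0.28) = 0.5142
Sum ≈ 2.2772 → 2.277 bits.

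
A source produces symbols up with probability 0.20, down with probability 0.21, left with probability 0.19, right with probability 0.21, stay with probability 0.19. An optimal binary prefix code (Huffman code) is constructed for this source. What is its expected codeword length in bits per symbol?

Repeatedly combine the two least-probable nodes; the expected code length is the sum of the merged weights.
merge 19/100 + 19/100 → 19/50
merge 1/5 + 21/100 → 41/100
merge 21/100 + 19/50 → 59/100
merge 41/100 + 59/100 → 1
L = 19/50 + 41/100 + 59/100 + 1 = 119/50 = 2.38 bits/symbol.

2.38 bits/symbol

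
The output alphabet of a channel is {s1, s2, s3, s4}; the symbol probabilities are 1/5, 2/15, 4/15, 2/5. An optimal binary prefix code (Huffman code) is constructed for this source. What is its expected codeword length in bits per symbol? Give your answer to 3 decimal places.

1.933 bits/symbol

Repeatedly combine the two least-probable nodes; the expected code length is the sum of the merged weights.
merge 2/15 + 1/5 → 1/3
merge 4/15 + 1/3 → 3/5
merge 2/5 + 3/5 → 1
L = 1/3 + 3/5 + 1 = 29/15 ≈ 1.933 bits/symbol.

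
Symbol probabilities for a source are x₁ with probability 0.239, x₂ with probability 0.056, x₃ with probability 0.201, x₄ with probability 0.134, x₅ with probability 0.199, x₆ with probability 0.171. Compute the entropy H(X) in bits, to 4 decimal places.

H = −Σ pᵢ log₂ pᵢ.
−0.239·log₂(0.239) = 0.4935
−0.056·log₂(0.056) = 0.2329
−0.201·log₂(0.201) = 0.4653
−0.134·log₂(0.134) = 0.3886
−0.199·log₂(0.199) = 0.4635
−0.171·log₂(0.171) = 0.4357
Sum ≈ 2.4794 → 2.4794 bits.

2.4794 bits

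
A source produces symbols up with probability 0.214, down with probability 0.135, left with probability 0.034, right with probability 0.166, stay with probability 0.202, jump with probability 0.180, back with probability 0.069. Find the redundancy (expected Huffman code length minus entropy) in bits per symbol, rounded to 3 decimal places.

Entropy H = −Σ p log₂ p ≈ 2.6395 bits.
Huffman merges: 17/500+69/1000→103/1000; 103/1000+27/200→119/500; 83/500+9/50→173/500; 101/500+107/500→52/125; 119/500+173/500→73/125; 52/125+73/125→1. L = 2687/1000 ≈ 2.6870.
L − H = 2.6870 − 2.6395 = 0.047 bits.

0.047 bits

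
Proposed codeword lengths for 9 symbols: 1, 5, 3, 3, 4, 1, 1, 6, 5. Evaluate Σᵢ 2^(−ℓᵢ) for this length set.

1.890625

With common denominator 2^6 = 64: Σ 2^(−ℓᵢ) = 32/64 + 2/64 + 8/64 + 8/64 + 4/64 + 32/64 + 32/64 + 1/64 + 2/64 = 121/64 = 1.890625.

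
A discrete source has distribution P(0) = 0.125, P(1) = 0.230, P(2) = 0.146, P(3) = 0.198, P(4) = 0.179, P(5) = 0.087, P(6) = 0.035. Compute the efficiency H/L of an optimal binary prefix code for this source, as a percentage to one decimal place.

Entropy H = −Σ p log₂ p ≈ 2.6506 bits.
Huffman merges: 7/200+87/1000→61/500; 61/500+1/8→247/1000; 73/500+179/1000→13/40; 99/500+23/100→107/250; 247/1000+13/40→143/250; 107/250+143/250→1. L = 1347/500 ≈ 2.6940.
Efficiency = H/L = 2.6506/2.6940 = 98.4%.

98.4%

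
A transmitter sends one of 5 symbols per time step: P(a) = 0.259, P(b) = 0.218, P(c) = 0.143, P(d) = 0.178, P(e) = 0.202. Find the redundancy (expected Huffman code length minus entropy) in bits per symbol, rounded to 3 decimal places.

0.027 bits

Entropy H = −Σ p log₂ p ≈ 2.2945 bits.
Huffman merges: 143/1000+89/500→321/1000; 101/500+109/500→21/50; 259/1000+321/1000→29/50; 21/50+29/50→1. L = 2321/1000 ≈ 2.3210.
L − H = 2.3210 − 2.2945 = 0.027 bits.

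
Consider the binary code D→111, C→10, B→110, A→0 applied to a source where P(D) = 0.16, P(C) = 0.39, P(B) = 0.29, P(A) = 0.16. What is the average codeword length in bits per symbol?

2.29 bits/symbol

L̄ = Σ pᵢ·ℓᵢ = 0.16·3 + 0.39·2 + 0.29·3 + 0.16·1 = 2.29 bits/symbol.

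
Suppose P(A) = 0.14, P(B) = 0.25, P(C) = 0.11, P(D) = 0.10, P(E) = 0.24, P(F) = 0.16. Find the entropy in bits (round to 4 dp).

2.4967 bits

H = −Σ pᵢ log₂ pᵢ.
−0.14·log₂(0.14) = 0.3971
−0.25·log₂(0.25) = 0.5000
−0.11·log₂(0.11) = 0.3503
−0.10·log₂(0.10) = 0.3322
−0.24·log₂(0.24) = 0.4941
−0.16·log₂(0.16) = 0.4230
Sum ≈ 2.4967 → 2.4967 bits.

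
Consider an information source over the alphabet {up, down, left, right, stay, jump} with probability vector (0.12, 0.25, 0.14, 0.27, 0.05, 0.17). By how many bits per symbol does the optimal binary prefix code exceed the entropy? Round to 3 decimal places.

0.055 bits

Entropy H = −Σ p log₂ p ≈ 2.4249 bits.
Huffman merges: 1/20+3/25→17/100; 7/50+17/100→31/100; 17/100+1/4→21/50; 27/100+31/100→29/50; 21/50+29/50→1. L = 62/25 ≈ 2.4800.
L − H = 2.4800 − 2.4249 = 0.055 bits.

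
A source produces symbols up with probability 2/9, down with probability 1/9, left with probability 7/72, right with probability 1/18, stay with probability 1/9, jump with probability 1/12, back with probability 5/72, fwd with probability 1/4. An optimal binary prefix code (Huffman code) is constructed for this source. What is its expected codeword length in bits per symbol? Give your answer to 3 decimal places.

2.833 bits/symbol

Repeatedly combine the two least-probable nodes; the expected code length is the sum of the merged weights.
merge 1/18 + 5/72 → 1/8
merge 1/12 + 7/72 → 13/72
merge 1/9 + 1/9 → 2/9
merge 1/8 + 13/72 → 11/36
merge 2/9 + 2/9 → 4/9
merge 1/4 + 11/36 → 5/9
merge 4/9 + 5/9 → 1
L = 1/8 + 13/72 + 2/9 + 11/36 + 4/9 + 5/9 + 1 = 17/6 ≈ 2.833 bits/symbol.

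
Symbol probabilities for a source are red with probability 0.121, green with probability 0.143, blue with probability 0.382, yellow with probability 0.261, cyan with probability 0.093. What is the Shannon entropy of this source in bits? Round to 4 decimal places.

H = −Σ pᵢ log₂ pᵢ.
−0.121·log₂(0.121) = 0.3687
−0.143·log₂(0.143) = 0.4012
−0.382·log₂(0.382) = 0.5304
−0.261·log₂(0.261) = 0.5058
−0.093·log₂(0.093) = 0.3187
Sum ≈ 2.1247 → 2.1247 bits.

2.1247 bits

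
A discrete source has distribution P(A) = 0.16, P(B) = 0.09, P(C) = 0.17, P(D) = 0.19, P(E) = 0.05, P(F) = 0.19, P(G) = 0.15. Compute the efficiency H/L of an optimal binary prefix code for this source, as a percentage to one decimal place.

Entropy H = −Σ p log₂ p ≈ 2.7074 bits.
Huffman merges: 1/20+9/100→7/50; 7/50+3/20→29/100; 4/25+17/100→33/100; 19/100+19/100→19/50; 29/100+33/100→31/50; 19/50+31/50→1. L = 69/25 ≈ 2.7600.
Efficiency = H/L = 2.7074/2.7600 = 98.1%.

98.1%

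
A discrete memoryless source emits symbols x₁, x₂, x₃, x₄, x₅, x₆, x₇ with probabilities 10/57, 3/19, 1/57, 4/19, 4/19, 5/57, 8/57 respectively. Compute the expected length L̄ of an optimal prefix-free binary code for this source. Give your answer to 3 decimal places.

2.684 bits/symbol

Repeatedly combine the two least-probable nodes; the expected code length is the sum of the merged weights.
merge 1/57 + 5/57 → 2/19
merge 2/19 + 8/57 → 14/57
merge 3/19 + 10/57 → 1/3
merge 4/19 + 4/19 → 8/19
merge 14/57 + 1/3 → 11/19
merge 8/19 + 11/19 → 1
L = 2/19 + 14/57 + 1/3 + 8/19 + 11/19 + 1 = 51/19 ≈ 2.684 bits/symbol.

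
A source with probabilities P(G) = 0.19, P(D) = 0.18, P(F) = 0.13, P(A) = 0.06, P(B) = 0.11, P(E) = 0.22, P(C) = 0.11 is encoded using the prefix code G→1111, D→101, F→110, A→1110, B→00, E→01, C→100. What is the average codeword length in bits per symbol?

2.92 bits/symbol

L̄ = Σ pᵢ·ℓᵢ = 0.19·4 + 0.18·3 + 0.13·3 + 0.06·4 + 0.11·2 + 0.22·2 + 0.11·3 = 2.92 bits/symbol.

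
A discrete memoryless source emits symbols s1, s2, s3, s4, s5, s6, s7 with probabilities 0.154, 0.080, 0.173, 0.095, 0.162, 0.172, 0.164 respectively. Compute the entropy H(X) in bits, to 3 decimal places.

H = −Σ pᵢ log₂ pᵢ.
−0.154·log₂(0.154) = 0.4156
−0.080·log₂(0.080) = 0.2915
−0.173·log₂(0.173) = 0.4379
−0.095·log₂(0.095) = 0.3226
−0.162·log₂(0.162) = 0.4254
−0.172·log₂(0.172) = 0.4368
−0.164·log₂(0.164) = 0.4278
Sum ≈ 2.7576 → 2.758 bits.

2.758 bits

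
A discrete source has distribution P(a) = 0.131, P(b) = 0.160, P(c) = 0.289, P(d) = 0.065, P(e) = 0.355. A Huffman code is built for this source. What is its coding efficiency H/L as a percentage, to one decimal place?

96.1%

Entropy H = −Σ p log₂ p ≈ 2.1114 bits.
Huffman merges: 13/200+131/1000→49/250; 4/25+49/250→89/250; 289/1000+71/200→161/250; 89/250+161/250→1. L = 549/250 ≈ 2.1960.
Efficiency = H/L = 2.1114/2.1960 = 96.1%.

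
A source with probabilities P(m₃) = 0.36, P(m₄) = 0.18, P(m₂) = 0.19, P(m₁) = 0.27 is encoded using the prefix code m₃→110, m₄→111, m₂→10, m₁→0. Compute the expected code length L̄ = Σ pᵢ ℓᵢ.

L̄ = Σ pᵢ·ℓᵢ = 0.36·3 + 0.18·3 + 0.19·2 + 0.27·1 = 2.27 bits/symbol.

2.27 bits/symbol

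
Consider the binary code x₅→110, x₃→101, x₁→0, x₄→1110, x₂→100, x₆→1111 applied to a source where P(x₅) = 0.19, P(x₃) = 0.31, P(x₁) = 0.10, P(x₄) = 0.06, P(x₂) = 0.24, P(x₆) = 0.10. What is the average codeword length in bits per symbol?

L̄ = Σ pᵢ·ℓᵢ = 0.19·3 + 0.31·3 + 0.10·1 + 0.06·4 + 0.24·3 + 0.10·4 = 2.96 bits/symbol.

2.96 bits/symbol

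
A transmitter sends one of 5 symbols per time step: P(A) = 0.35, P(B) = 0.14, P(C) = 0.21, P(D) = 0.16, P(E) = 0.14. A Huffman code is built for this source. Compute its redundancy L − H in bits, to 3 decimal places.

Entropy H = −Σ p log₂ p ≈ 2.2202 bits.
Huffman merges: 7/50+7/50→7/25; 4/25+21/100→37/100; 7/25+7/20→63/100; 37/100+63/100→1. L = 57/25 ≈ 2.2800.
L − H = 2.2800 − 2.2202 = 0.060 bits.

0.060 bits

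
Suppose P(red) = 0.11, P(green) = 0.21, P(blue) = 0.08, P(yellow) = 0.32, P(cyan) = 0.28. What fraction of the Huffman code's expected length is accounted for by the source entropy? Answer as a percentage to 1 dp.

Entropy H = −Σ p log₂ p ≈ 2.1549 bits.
Huffman merges: 2/25+11/100→19/100; 19/100+21/100→2/5; 7/25+8/25→3/5; 2/5+3/5→1. L = 219/100 ≈ 2.1900.
Efficiency = H/L = 2.1549/2.1900 = 98.4%.

98.4%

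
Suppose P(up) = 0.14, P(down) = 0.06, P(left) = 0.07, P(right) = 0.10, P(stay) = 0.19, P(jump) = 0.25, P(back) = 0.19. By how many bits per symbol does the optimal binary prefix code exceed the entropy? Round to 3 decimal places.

0.038 bits

Entropy H = −Σ p log₂ p ≈ 2.6518 bits.
Huffman merges: 3/50+7/100→13/100; 1/10+13/100→23/100; 7/50+19/100→33/100; 19/100+23/100→21/50; 1/4+33/100→29/50; 21/50+29/50→1. L = 269/100 ≈ 2.6900.
L − H = 2.6900 − 2.6518 = 0.038 bits.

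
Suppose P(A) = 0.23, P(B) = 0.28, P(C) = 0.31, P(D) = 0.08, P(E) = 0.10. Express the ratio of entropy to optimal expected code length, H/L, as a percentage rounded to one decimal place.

Entropy H = −Σ p log₂ p ≈ 2.1494 bits.
Huffman merges: 2/25+1/10→9/50; 9/50+23/100→41/100; 7/25+31/100→59/100; 41/100+59/100→1. L = 109/50 ≈ 2.1800.
Efficiency = H/L = 2.1494/2.1800 = 98.6%.

98.6%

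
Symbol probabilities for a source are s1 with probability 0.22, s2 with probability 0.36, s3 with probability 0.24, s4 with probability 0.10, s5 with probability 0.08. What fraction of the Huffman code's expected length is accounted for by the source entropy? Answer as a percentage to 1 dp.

Entropy H = −Σ p log₂ p ≈ 2.1290 bits.
Huffman merges: 2/25+1/10→9/50; 9/50+11/50→2/5; 6/25+9/25→3/5; 2/5+3/5→1. L = 109/50 ≈ 2.1800.
Efficiency = H/L = 2.1290/2.1800 = 97.7%.

97.7%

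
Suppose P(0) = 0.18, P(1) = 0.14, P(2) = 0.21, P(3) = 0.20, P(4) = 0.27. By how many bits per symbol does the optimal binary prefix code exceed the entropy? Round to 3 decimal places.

0.030 bits

Entropy H = −Σ p log₂ p ≈ 2.2896 bits.
Huffman merges: 7/50+9/50→8/25; 1/5+21/100→41/100; 27/100+8/25→59/100; 41/100+59/100→1. L = 58/25 ≈ 2.3200.
L − H = 2.3200 − 2.2896 = 0.030 bits.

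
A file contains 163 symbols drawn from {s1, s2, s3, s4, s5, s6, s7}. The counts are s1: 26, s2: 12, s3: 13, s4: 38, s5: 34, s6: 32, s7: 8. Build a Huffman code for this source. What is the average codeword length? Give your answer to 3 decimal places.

Probabilities are the counts divided by 163.
Repeatedly combine the two least-probable nodes; the expected code length is the sum of the merged weights.
merge 8/163 + 12/163 → 20/163
merge 13/163 + 20/163 → 33/163
merge 26/163 + 32/163 → 58/163
merge 33/163 + 34/163 → 67/163
merge 38/163 + 58/163 → 96/163
merge 67/163 + 96/163 → 1
L = 20/163 + 33/163 + 58/163 + 67/163 + 96/163 + 1 = 437/163 ≈ 2.681 bits/symbol.

2.681 bits/symbol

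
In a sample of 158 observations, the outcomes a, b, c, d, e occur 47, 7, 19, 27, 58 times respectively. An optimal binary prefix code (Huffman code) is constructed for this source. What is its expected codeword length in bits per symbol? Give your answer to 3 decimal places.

2.133 bits/symbol

Probabilities are the counts divided by 158.
Repeatedly combine the two least-probable nodes; the expected code length is the sum of the merged weights.
merge 7/158 + 19/158 → 13/79
merge 13/79 + 27/158 → 53/158
merge 47/158 + 53/158 → 50/79
merge 29/79 + 50/79 → 1
L = 13/79 + 53/158 + 50/79 + 1 = 337/158 ≈ 2.133 bits/symbol.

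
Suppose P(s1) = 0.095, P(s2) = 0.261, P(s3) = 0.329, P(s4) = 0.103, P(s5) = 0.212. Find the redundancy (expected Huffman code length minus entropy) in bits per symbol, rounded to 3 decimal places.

0.030 bits

Entropy H = −Σ p log₂ p ≈ 2.1683 bits.
Huffman merges: 19/200+103/1000→99/500; 99/500+53/250→41/100; 261/1000+329/1000→59/100; 41/100+59/100→1. L = 1099/500 ≈ 2.1980.
L − H = 2.1980 − 2.1683 = 0.030 bits.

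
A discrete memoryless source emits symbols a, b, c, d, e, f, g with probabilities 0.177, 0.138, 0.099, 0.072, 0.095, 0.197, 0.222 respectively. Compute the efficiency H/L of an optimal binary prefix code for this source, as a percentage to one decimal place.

98.5%

Entropy H = −Σ p log₂ p ≈ 2.7065 bits.
Huffman merges: 9/125+19/200→167/1000; 99/1000+69/500→237/1000; 167/1000+177/1000→43/125; 197/1000+111/500→419/1000; 237/1000+43/125→581/1000; 419/1000+581/1000→1. L = 687/250 ≈ 2.7480.
Efficiency = H/L = 2.7065/2.7480 = 98.5%.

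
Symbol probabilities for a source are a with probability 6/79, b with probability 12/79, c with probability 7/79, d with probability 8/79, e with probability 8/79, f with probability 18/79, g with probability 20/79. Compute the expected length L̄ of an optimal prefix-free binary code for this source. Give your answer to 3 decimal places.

Repeatedly combine the two least-probable nodes; the expected code length is the sum of the merged weights.
merge 6/79 + 7/79 → 13/79
merge 8/79 + 8/79 → 16/79
merge 12/79 + 13/79 → 25/79
merge 16/79 + 18/79 → 34/79
merge 20/79 + 25/79 → 45/79
merge 34/79 + 45/79 → 1
L = 13/79 + 16/79 + 25/79 + 34/79 + 45/79 + 1 = 212/79 ≈ 2.684 bits/symbol.

2.684 bits/symbol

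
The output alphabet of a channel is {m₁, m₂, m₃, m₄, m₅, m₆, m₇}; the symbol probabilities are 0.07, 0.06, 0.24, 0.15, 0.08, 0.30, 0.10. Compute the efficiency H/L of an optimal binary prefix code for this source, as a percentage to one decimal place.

98.9%

Entropy H = −Σ p log₂ p ≈ 2.5616 bits.
Huffman merges: 3/50+7/100→13/100; 2/25+1/10→9/50; 13/100+3/20→7/25; 9/50+6/25→21/50; 7/25+3/10→29/50; 21/50+29/50→1. L = 259/100 ≈ 2.5900.
Efficiency = H/L = 2.5616/2.5900 = 98.9%.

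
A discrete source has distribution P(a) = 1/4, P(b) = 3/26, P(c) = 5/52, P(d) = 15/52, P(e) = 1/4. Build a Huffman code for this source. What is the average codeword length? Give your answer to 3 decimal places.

2.212 bits/symbol

Repeatedly combine the two least-probable nodes; the expected code length is the sum of the merged weights.
merge 5/52 + 3/26 → 11/52
merge 11/52 + 1/4 → 6/13
merge 1/4 + 15/52 → 7/13
merge 6/13 + 7/13 → 1
L = 11/52 + 6/13 + 7/13 + 1 = 115/52 ≈ 2.212 bits/symbol.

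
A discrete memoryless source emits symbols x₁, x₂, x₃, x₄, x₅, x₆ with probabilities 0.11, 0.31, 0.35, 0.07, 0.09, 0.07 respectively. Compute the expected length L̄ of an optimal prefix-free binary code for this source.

2.33 bits/symbol

Repeatedly combine the two least-probable nodes; the expected code length is the sum of the merged weights.
merge 7/100 + 7/100 → 7/50
merge 9/100 + 11/100 → 1/5
merge 7/50 + 1/5 → 17/50
merge 31/100 + 17/50 → 13/20
merge 7/20 + 13/20 → 1
L = 7/50 + 1/5 + 17/50 + 13/20 + 1 = 233/100 = 2.33 bits/symbol.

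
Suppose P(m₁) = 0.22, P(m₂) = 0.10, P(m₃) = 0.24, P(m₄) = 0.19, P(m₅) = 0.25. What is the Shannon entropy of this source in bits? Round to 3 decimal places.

2.262 bits

H = −Σ pᵢ log₂ pᵢ.
−0.22·log₂(0.22) = 0.4806
−0.10·log₂(0.10) = 0.3322
−0.24·log₂(0.24) = 0.4941
−0.19·log₂(0.19) = 0.4552
−0.25·log₂(0.25) = 0.5000
Sum ≈ 2.2621 → 2.262 bits.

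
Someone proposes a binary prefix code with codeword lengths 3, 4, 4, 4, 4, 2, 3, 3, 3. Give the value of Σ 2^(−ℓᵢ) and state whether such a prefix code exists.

1; yes

With common denominator 2^4 = 16: Σ 2^(−ℓᵢ) = 2/16 + 1/16 + 1/16 + 1/16 + 1/16 + 4/16 + 2/16 + 2/16 + 2/16 = 16/16 = 1.
Kraft's inequality requires Σ ≤ 1; here Σ = 1 ≤ 1, so such a prefix code exists.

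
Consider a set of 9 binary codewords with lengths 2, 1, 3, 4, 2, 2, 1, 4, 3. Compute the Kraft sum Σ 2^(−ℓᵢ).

2.125

With common denominator 2^4 = 16: Σ 2^(−ℓᵢ) = 4/16 + 8/16 + 2/16 + 1/16 + 4/16 + 4/16 + 8/16 + 1/16 + 2/16 = 34/16 = 2.125.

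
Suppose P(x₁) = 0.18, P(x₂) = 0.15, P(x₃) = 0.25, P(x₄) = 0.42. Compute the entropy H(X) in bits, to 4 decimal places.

H = −Σ pᵢ log₂ pᵢ.
−0.18·log₂(0.18) = 0.4453
−0.15·log₂(0.15) = 0.4105
−0.25·log₂(0.25) = 0.5000
−0.42·log₂(0.42) = 0.5256
Sum ≈ 1.8815 → 1.8815 bits.

1.8815 bits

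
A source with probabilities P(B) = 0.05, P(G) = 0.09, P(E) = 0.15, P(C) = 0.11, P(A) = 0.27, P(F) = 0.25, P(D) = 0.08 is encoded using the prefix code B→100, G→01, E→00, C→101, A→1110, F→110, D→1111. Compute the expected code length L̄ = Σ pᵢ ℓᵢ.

3.11 bits/symbol

L̄ = Σ pᵢ·ℓᵢ = 0.05·3 + 0.09·2 + 0.15·2 + 0.11·3 + 0.27·4 + 0.25·3 + 0.08·4 = 3.11 bits/symbol.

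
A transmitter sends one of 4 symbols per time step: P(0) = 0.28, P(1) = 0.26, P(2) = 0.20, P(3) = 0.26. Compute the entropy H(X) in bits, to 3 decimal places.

H = −Σ pᵢ log₂ pᵢ.
−0.28·log₂(0.28) = 0.5142
−0.26·log₂(0.26) = 0.5053
−0.20·log₂(0.20) = 0.4644
−0.26·log₂(0.26) = 0.5053
Sum ≈ 1.9892 → 1.989 bits.

1.989 bits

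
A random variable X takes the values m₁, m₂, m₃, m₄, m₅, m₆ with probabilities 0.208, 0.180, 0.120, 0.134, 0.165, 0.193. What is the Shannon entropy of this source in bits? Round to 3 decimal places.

H = −Σ pᵢ log₂ pᵢ.
−0.208·log₂(0.208) = 0.4712
−0.180·log₂(0.180) = 0.4453
−0.120·log₂(0.120) = 0.3671
−0.134·log₂(0.134) = 0.3886
−0.165·log₂(0.165) = 0.4289
−0.193·log₂(0.193) = 0.4581
Sum ≈ 2.5591 → 2.559 bits.

2.559 bits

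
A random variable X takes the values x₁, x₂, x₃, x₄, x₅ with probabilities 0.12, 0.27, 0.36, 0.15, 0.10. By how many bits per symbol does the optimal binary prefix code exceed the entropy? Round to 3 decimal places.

Entropy H = −Σ p log₂ p ≈ 2.1504 bits.
Huffman merges: 1/10+3/25→11/50; 3/20+11/50→37/100; 27/100+9/25→63/100; 37/100+63/100→1. L = 111/50 ≈ 2.2200.
L − H = 2.2200 − 2.1504 = 0.070 bits.

0.070 bits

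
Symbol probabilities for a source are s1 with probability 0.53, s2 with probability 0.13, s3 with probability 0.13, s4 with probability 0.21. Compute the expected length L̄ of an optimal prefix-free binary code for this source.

1.73 bits/symbol

Repeatedly combine the two least-probable nodes; the expected code length is the sum of the merged weights.
merge 13/100 + 13/100 → 13/50
merge 21/100 + 13/50 → 47/100
merge 47/100 + 53/100 → 1
L = 13/50 + 47/100 + 1 = 173/100 = 1.73 bits/symbol.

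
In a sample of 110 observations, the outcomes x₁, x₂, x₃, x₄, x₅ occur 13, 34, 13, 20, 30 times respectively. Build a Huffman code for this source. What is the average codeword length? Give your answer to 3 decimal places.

2.236 bits/symbol

Probabilities are the counts divided by 110.
Repeatedly combine the two least-probable nodes; the expected code length is the sum of the merged weights.
merge 13/110 + 13/110 → 13/55
merge 2/11 + 13/55 → 23/55
merge 3/11 + 17/55 → 32/55
merge 23/55 + 32/55 → 1
L = 13/55 + 23/55 + 32/55 + 1 = 123/55 ≈ 2.236 bits/symbol.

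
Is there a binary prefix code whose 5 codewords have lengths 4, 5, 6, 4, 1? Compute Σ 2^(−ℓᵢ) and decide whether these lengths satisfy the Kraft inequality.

0.671875; yes

With common denominator 2^6 = 64: Σ 2^(−ℓᵢ) = 4/64 + 2/64 + 1/64 + 4/64 + 32/64 = 43/64 = 0.671875.
Kraft's inequality requires Σ ≤ 1; here Σ = 0.671875 ≤ 1, so such a prefix code exists.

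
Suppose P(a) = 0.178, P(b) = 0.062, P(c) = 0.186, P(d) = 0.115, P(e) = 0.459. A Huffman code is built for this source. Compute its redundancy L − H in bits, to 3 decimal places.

Entropy H = −Σ p log₂ p ≈ 2.0178 bits.
Huffman merges: 31/500+23/200→177/1000; 177/1000+89/500→71/200; 93/500+71/200→541/1000; 459/1000+541/1000→1. L = 2073/1000 ≈ 2.0730.
L − H = 2.0730 − 2.0178 = 0.055 bits.

0.055 bits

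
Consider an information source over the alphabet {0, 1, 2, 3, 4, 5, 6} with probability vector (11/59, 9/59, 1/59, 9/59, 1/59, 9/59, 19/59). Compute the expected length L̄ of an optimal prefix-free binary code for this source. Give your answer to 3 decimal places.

2.525 bits/symbol

Repeatedly combine the two least-probable nodes; the expected code length is the sum of the merged weights.
merge 1/59 + 1/59 → 2/59
merge 2/59 + 9/59 → 11/59
merge 9/59 + 9/59 → 18/59
merge 11/59 + 11/59 → 22/59
merge 18/59 + 19/59 → 37/59
merge 22/59 + 37/59 → 1
L = 2/59 + 11/59 + 18/59 + 22/59 + 37/59 + 1 = 149/59 ≈ 2.525 bits/symbol.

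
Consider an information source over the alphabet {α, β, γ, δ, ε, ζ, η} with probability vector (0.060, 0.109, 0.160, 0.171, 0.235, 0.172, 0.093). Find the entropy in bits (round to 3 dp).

2.697 bits

H = −Σ pᵢ log₂ pᵢ.
−0.060·log₂(0.060) = 0.2435
−0.109·log₂(0.109) = 0.3485
−0.160·log₂(0.160) = 0.4230
−0.171·log₂(0.171) = 0.4357
−0.235·log₂(0.235) = 0.4910
−0.172·log₂(0.172) = 0.4368
−0.093·log₂(0.093) = 0.3187
Sum ≈ 2.6972 → 2.697 bits.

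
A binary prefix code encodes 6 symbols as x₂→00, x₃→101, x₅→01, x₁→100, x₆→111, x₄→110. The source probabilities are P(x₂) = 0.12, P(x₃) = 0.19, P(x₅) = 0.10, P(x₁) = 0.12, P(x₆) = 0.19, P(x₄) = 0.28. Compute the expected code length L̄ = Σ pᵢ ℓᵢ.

L̄ = Σ pᵢ·ℓᵢ = 0.12·2 + 0.19·3 + 0.10·2 + 0.12·3 + 0.19·3 + 0.28·3 = 2.78 bits/symbol.

2.78 bits/symbol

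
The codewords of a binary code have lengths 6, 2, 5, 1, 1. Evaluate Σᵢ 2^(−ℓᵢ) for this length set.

With common denominator 2^6 = 64: Σ 2^(−ℓᵢ) = 1/64 + 16/64 + 2/64 + 32/64 + 32/64 = 83/64 = 1.296875.

1.296875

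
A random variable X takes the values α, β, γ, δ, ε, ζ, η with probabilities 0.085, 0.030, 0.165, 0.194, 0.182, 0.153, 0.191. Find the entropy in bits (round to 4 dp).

2.6599 bits

H = −Σ pᵢ log₂ pᵢ.
−0.085·log₂(0.085) = 0.3023
−0.030·log₂(0.030) = 0.1518
−0.165·log₂(0.165) = 0.4289
−0.194·log₂(0.194) = 0.4590
−0.182·log₂(0.182) = 0.4474
−0.153·log₂(0.153) = 0.4144
−0.191·log₂(0.191) = 0.4562
Sum ≈ 2.6599 → 2.6599 bits.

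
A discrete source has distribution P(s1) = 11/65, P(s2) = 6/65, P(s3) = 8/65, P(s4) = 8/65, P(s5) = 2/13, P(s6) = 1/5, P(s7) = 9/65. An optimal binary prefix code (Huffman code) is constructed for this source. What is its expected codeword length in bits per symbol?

Repeatedly combine the two least-probable nodes; the expected code length is the sum of the merged weights.
merge 6/65 + 8/65 → 14/65
merge 8/65 + 9/65 → 17/65
merge 2/13 + 11/65 → 21/65
merge 1/5 + 14/65 → 27/65
merge 17/65 + 21/65 → 38/65
merge 27/65 + 38/65 → 1
L = 14/65 + 17/65 + 21/65 + 27/65 + 38/65 + 1 = 14/5 = 2.8 bits/symbol.

2.8 bits/symbol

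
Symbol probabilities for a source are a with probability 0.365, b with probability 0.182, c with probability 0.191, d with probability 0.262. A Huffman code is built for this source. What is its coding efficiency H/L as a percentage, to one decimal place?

97.0%

Entropy H = −Σ p log₂ p ≈ 1.9405 bits.
Huffman merges: 91/500+191/1000→373/1000; 131/500+73/200→627/1000; 373/1000+627/1000→1. L = 2 ≈ 2.0000.
Efficiency = H/L = 1.9405/2.0000 = 97.0%.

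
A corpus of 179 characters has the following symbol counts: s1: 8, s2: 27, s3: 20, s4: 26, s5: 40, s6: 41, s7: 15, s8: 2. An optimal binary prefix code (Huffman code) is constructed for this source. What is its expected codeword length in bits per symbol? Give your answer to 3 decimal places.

Probabilities are the counts divided by 179.
Repeatedly combine the two least-probable nodes; the expected code length is the sum of the merged weights.
merge 2/179 + 8/179 → 10/179
merge 10/179 + 15/179 → 25/179
merge 20/179 + 25/179 → 45/179
merge 26/179 + 27/179 → 53/179
merge 40/179 + 41/179 → 81/179
merge 45/179 + 53/179 → 98/179
merge 81/179 + 98/179 → 1
L = 10/179 + 25/179 + 45/179 + 53/179 + 81/179 + 98/179 + 1 = 491/179 ≈ 2.743 bits/symbol.

2.743 bits/symbol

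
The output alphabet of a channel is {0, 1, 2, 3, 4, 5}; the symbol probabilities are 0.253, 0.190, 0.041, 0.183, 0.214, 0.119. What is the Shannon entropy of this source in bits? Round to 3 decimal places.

H = −Σ pᵢ log₂ pᵢ.
−0.253·log₂(0.253) = 0.5016
−0.190·log₂(0.190) = 0.4552
−0.041·log₂(0.041) = 0.1889
−0.183·log₂(0.183) = 0.4484
−0.214·log₂(0.214) = 0.4760
−0.119·log₂(0.119) = 0.3654
Sum ≈ 2.4356 → 2.436 bits.

2.436 bits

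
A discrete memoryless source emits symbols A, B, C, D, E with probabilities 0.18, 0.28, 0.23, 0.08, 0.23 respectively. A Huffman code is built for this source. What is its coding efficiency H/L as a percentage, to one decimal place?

Entropy H = −Σ p log₂ p ≈ 2.2264 bits.
Huffman merges: 2/25+9/50→13/50; 23/100+23/100→23/50; 13/50+7/25→27/50; 23/50+27/50→1. L = 113/50 ≈ 2.2600.
Efficiency = H/L = 2.2264/2.2600 = 98.5%.

98.5%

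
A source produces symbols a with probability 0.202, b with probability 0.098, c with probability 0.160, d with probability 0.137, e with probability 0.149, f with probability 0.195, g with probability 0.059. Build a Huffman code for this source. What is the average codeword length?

2.76 bits/symbol

Repeatedly combine the two least-probable nodes; the expected code length is the sum of the merged weights.
merge 59/1000 + 49/500 → 157/1000
merge 137/1000 + 149/1000 → 143/500
merge 157/1000 + 4/25 → 317/1000
merge 39/200 + 101/500 → 397/1000
merge 143/500 + 317/1000 → 603/1000
merge 397/1000 + 603/1000 → 1
L = 157/1000 + 143/500 + 317/1000 + 397/1000 + 603/1000 + 1 = 69/25 = 2.76 bits/symbol.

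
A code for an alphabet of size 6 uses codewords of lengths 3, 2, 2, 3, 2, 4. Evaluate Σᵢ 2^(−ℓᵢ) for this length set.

1.0625

With common denominator 2^4 = 16: Σ 2^(−ℓᵢ) = 2/16 + 4/16 + 4/16 + 2/16 + 4/16 + 1/16 = 17/16 = 1.0625.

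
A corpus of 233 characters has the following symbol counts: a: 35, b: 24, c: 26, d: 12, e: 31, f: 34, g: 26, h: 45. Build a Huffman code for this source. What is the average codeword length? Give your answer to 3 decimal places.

2.961 bits/symbol

Probabilities are the counts divided by 233.
Repeatedly combine the two least-probable nodes; the expected code length is the sum of the merged weights.
merge 12/233 + 24/233 → 36/233
merge 26/233 + 26/233 → 52/233
merge 31/233 + 34/233 → 65/233
merge 35/233 + 36/233 → 71/233
merge 45/233 + 52/233 → 97/233
merge 65/233 + 71/233 → 136/233
merge 97/233 + 136/233 → 1
L = 36/233 + 52/233 + 65/233 + 71/233 + 97/233 + 136/233 + 1 = 690/233 ≈ 2.961 bits/symbol.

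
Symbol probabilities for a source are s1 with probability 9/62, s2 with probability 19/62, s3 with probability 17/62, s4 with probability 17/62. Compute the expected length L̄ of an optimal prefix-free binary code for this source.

2 bits/symbol

Repeatedly combine the two least-probable nodes; the expected code length is the sum of the merged weights.
merge 9/62 + 17/62 → 13/31
merge 17/62 + 19/62 → 18/31
merge 13/31 + 18/31 → 1
L = 13/31 + 18/31 + 1 = 2 bits/symbol.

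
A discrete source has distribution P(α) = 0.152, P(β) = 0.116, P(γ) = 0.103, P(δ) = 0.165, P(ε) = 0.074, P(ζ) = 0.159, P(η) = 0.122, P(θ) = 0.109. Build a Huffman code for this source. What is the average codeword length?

3 bits/symbol

Repeatedly combine the two least-probable nodes; the expected code length is the sum of the merged weights.
merge 37/500 + 103/1000 → 177/1000
merge 109/1000 + 29/250 → 9/40
merge 61/500 + 19/125 → 137/500
merge 159/1000 + 33/200 → 81/250
merge 177/1000 + 9/40 → 201/500
merge 137/500 + 81/250 → 299/500
merge 201/500 + 299/500 → 1
L = 177/1000 + 9/40 + 137/500 + 81/250 + 201/500 + 299/500 + 1 = 3 bits/symbol.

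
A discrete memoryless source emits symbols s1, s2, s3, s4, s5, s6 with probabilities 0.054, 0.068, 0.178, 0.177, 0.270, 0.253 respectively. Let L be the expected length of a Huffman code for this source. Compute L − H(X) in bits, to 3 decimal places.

0.033 bits

Entropy H = −Σ p log₂ p ≈ 2.3882 bits.
Huffman merges: 27/500+17/250→61/500; 61/500+177/1000→299/1000; 89/500+253/1000→431/1000; 27/100+299/1000→569/1000; 431/1000+569/1000→1. L = 2421/1000 ≈ 2.4210.
L − H = 2.4210 − 2.3882 = 0.033 bits.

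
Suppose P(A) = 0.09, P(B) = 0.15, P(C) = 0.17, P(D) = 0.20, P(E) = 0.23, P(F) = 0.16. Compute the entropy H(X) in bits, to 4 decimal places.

H = −Σ pᵢ log₂ pᵢ.
−0.09·log₂(0.09) = 0.3127
−0.15·log₂(0.15) = 0.4105
−0.17·log₂(0.17) = 0.4346
−0.20·log₂(0.20) = 0.4644
−0.23·log₂(0.23) = 0.4877
−0.16·log₂(0.16) = 0.4230
Sum ≈ 2.5329 → 2.5329 bits.

2.5329 bits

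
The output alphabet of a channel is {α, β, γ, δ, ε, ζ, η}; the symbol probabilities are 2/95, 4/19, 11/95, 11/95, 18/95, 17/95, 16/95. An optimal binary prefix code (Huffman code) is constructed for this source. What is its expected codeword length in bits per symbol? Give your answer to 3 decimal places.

2.737 bits/symbol

Repeatedly combine the two least-probable nodes; the expected code length is the sum of the merged weights.
merge 2/95 + 11/95 → 13/95
merge 11/95 + 13/95 → 24/95
merge 16/95 + 17/95 → 33/95
merge 18/95 + 4/19 → 2/5
merge 24/95 + 33/95 → 3/5
merge 2/5 + 3/5 → 1
L = 13/95 + 24/95 + 33/95 + 2/5 + 3/5 + 1 = 52/19 ≈ 2.737 bits/symbol.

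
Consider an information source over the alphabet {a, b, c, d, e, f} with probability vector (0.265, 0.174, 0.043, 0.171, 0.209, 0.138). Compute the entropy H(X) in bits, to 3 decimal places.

2.444 bits

H = −Σ pᵢ log₂ pᵢ.
−0.265·log₂(0.265) = 0.5077
−0.174·log₂(0.174) = 0.4390
−0.043·log₂(0.043) = 0.1952
−0.171·log₂(0.171) = 0.4357
−0.209·log₂(0.209) = 0.4720
−0.138·log₂(0.138) = 0.3943
Sum ≈ 2.4439 → 2.444 bits.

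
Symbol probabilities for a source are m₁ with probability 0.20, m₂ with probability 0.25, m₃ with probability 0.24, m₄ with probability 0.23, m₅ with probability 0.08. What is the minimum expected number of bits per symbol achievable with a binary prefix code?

2.28 bits/symbol

Repeatedly combine the two least-probable nodes; the expected code length is the sum of the merged weights.
merge 2/25 + 1/5 → 7/25
merge 23/100 + 6/25 → 47/100
merge 1/4 + 7/25 → 53/100
merge 47/100 + 53/100 → 1
L = 7/25 + 47/100 + 53/100 + 1 = 57/25 = 2.28 bits/symbol.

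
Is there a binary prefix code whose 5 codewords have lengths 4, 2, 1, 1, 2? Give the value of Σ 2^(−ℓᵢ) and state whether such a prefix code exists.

1.5625; no

With common denominator 2^4 = 16: Σ 2^(−ℓᵢ) = 1/16 + 4/16 + 8/16 + 8/16 + 4/16 = 25/16 = 1.5625.
Kraft's inequality requires Σ ≤ 1; here Σ = 1.5625 > 1, so no such prefix code exists.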